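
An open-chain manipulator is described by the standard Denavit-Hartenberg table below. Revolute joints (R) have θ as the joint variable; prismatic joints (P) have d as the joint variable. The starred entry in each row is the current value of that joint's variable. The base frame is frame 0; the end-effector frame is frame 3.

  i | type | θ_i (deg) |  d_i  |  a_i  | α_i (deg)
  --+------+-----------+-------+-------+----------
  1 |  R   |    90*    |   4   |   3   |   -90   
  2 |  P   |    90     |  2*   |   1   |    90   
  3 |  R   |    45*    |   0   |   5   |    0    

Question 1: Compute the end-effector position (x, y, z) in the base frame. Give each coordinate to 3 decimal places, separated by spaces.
after link 1: o_1 = (0.0000, 3.0000, 4.0000)
after link 2: o_2 = (-2.0000, 3.0000, 3.0000)
after link 3: o_3 = (-5.5355, 3.0000, -0.5355)

-5.536 3.000 -0.536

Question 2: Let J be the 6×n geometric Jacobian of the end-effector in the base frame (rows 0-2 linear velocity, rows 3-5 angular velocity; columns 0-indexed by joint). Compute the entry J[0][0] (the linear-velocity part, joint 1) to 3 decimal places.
-3.000

axis z_0 = ẑ; lever o_n−o_0 = (-5.5355,3.0000,-0.5355)
cross product → J_v[:, 0] = (-3.0000,-5.5355,0.0000)
J_ω[:, 0] = z_0
entry J[0][0] = -3.0000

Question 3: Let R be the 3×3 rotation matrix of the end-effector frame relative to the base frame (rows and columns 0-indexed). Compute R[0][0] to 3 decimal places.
End-effector x-axis (col 0 of R) = (-0.7071,0.0000,-0.7071)
R[0][0] = -0.7071

-0.707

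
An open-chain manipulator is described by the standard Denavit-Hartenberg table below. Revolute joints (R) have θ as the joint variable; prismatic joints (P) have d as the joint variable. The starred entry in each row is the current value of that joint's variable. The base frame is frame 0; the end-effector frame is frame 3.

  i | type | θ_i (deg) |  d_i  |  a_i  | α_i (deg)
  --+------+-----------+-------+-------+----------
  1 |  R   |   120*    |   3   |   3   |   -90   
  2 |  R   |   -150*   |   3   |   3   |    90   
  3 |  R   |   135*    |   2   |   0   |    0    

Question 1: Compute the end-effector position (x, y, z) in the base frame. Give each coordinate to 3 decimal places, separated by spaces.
-2.299 -2.018 2.768

after link 1: o_1 = (-1.5000, 2.5981, 3.0000)
after link 2: o_2 = (-2.7990, -1.1519, 4.5000)
after link 3: o_3 = (-2.2990, -2.0179, 2.7679)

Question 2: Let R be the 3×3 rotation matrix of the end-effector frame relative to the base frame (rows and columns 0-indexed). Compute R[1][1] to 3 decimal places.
0.884

End-effector y-axis (col 1 of R) = (0.3062,0.8839,-0.3536)
R[1][1] = 0.8839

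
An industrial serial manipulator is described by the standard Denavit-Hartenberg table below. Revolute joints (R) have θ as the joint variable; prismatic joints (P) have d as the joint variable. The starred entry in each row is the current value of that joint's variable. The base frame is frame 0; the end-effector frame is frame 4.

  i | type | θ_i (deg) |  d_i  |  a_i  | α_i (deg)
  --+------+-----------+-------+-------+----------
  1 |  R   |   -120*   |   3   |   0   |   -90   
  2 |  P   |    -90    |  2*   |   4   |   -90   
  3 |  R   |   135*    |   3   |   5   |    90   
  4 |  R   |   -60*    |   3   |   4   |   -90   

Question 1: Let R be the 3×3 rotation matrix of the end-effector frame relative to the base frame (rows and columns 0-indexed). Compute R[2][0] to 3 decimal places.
-0.354

End-effector x-axis (col 0 of R) = (0.1268,0.9268,-0.3536)
R[2][0] = -0.3536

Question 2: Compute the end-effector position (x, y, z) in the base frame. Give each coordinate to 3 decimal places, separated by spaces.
-4.160 2.937 4.172

after link 1: o_1 = (0.0000, 0.0000, 3.0000)
after link 2: o_2 = (1.7321, -1.0000, 7.0000)
after link 3: o_3 = (-2.8298, -1.8303, 3.4645)
after link 4: o_4 = (-4.1596, 2.9375, 4.1716)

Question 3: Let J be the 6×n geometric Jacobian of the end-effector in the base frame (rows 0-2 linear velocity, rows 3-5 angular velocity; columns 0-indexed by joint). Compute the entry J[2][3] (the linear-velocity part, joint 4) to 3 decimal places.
-2.449

axis z_3 = (-0.6124,0.3536,0.7071); lever o_n−o_3 = (-1.3298,4.7678,0.7071)
cross product → J_v[:, 3] = (-3.1213,-0.5073,-2.4495)
J_ω[:, 3] = z_3
entry J[2][3] = -2.4495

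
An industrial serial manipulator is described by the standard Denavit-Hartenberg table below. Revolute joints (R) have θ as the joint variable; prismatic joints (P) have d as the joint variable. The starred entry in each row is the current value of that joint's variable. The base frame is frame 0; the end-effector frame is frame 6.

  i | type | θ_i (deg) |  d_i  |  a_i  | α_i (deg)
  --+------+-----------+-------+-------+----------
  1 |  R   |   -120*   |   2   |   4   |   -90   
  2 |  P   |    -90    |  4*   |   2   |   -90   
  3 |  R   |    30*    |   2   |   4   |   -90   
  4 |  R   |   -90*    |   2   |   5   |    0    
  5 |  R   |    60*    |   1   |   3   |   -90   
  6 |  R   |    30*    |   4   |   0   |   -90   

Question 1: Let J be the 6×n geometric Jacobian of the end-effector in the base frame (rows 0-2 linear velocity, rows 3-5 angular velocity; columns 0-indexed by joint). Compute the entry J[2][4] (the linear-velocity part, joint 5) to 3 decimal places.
axis z_4 = (-0.7500,0.4330,-0.5000); lever o_n−o_4 = (-1.7590,3.2835,3.4821)
cross product → J_v[:, 4] = (3.1495,3.4910,-1.7010)
J_ω[:, 4] = z_4
entry J[2][4] = -1.7010

-1.701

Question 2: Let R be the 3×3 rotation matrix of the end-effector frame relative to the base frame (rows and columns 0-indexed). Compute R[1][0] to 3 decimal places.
-0.404

End-effector x-axis (col 0 of R) = (-0.1663,-0.4040,0.8995)
R[1][0] = -0.4040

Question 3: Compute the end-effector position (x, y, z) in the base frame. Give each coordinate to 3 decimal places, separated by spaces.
-7.027 -6.377 9.946

after link 1: o_1 = (-2.0000, -3.4641, 2.0000)
after link 2: o_2 = (1.4641, -5.4641, 4.0000)
after link 3: o_3 = (-1.2679, -6.1962, 7.4641)
after link 4: o_4 = (-5.2679, -9.6603, 6.4641)
after link 5: o_5 = (-7.8929, -9.8768, 8.2141)
after link 6: o_6 = (-7.0269, -6.3768, 9.9462)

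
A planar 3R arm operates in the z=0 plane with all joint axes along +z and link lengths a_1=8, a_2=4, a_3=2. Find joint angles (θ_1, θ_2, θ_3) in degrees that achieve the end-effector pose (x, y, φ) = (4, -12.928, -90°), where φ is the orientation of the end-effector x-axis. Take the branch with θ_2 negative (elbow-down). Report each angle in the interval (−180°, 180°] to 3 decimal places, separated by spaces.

-59.997 -30.008 0.005

wrist centre = target − a_3·(cos φ, sin φ) = (4.0000, -10.9280)
cos θ_2 = (135.4212−8²−4²)/(2·8·4) = 0.8660; θ_2 = -30.0080° (elbow-down)
β = atan2(-10.9280,4.0000) = -69.8957°; ψ = atan2(-2.0005,11.4638) = -9.8987°
θ_1 = β − ψ = -59.9971°
θ_3 = φ − θ_1 − θ_2 = 0.0050° (wrapped to (-180°,180°])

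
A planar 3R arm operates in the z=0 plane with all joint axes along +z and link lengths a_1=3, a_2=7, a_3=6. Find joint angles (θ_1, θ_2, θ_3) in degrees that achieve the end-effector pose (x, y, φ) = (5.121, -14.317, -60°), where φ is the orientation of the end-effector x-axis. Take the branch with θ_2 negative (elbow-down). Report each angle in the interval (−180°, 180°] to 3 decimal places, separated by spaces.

-44.987 -45.019 30.006

wrist centre = target − a_3·(cos φ, sin φ) = (2.1210, -9.1208)
cos θ_2 = (87.6885−3²−7²)/(2·3·7) = 0.7069; θ_2 = -45.0193° (elbow-down)
β = atan2(-9.1208,2.1210) = -76.9089°; ψ = atan2(-4.9514,7.9481) = -31.9216°
θ_1 = β − ψ = -44.9872°
θ_3 = φ − θ_1 − θ_2 = 30.0065° (wrapped to (-180°,180°])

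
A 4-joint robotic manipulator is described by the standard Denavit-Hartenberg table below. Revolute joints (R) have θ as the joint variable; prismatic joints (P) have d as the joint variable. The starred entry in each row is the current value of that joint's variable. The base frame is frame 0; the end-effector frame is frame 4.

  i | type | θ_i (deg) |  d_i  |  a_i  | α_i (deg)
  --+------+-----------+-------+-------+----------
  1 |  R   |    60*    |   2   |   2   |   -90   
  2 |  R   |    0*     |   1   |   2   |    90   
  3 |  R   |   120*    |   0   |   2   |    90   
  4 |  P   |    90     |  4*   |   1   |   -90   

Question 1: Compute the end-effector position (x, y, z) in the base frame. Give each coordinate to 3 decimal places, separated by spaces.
-0.866 7.964 3.000

after link 1: o_1 = (1.0000, 1.7321, 2.0000)
after link 2: o_2 = (1.1340, 3.9641, 2.0000)
after link 3: o_3 = (-0.8660, 3.9641, 2.0000)
after link 4: o_4 = (-0.8660, 7.9641, 3.0000)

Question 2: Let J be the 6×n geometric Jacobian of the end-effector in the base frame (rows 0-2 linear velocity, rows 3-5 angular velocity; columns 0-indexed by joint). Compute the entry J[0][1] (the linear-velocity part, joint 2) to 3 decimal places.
0.500

axis z_1 = (-0.8660,0.5000,0.0000); lever o_n−o_1 = (-1.8660,6.2321,1.0000)
cross product → J_v[:, 1] = (0.5000,0.8660,-4.4641)
J_ω[:, 1] = z_1
entry J[0][1] = 0.5000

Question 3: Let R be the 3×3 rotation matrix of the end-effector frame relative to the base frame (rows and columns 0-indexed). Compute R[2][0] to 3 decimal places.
1.000

End-effector x-axis (col 0 of R) = (-0.0000,-0.0000,1.0000)
R[2][0] = 1.0000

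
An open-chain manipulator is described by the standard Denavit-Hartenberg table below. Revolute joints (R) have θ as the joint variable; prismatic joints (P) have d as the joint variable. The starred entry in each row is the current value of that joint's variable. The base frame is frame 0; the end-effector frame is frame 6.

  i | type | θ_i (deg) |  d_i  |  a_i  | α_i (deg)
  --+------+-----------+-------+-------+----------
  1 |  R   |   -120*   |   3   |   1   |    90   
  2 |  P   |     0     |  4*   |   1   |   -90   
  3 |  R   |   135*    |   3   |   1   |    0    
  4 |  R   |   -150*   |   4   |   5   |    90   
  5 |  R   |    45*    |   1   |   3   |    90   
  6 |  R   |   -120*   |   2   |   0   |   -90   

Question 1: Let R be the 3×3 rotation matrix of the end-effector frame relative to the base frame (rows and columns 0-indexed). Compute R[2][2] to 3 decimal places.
0.612

End-effector z-axis (col 2 of R) = (-0.0795,-0.7866,0.6124)
R[2][2] = 0.6124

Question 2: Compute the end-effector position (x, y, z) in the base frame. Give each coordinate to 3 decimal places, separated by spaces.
-10.241 -4.802 10.707

after link 1: o_1 = (-0.5000, -0.8660, 3.0000)
after link 2: o_2 = (-4.4641, 0.2679, 3.0000)
after link 3: o_3 = (-3.4982, 0.5268, 6.0000)
after link 4: o_4 = (-7.0337, -3.0088, 10.0000)
after link 5: o_5 = (-9.2408, -3.8017, 12.1213)
after link 6: o_6 = (-10.2408, -4.8017, 10.7071)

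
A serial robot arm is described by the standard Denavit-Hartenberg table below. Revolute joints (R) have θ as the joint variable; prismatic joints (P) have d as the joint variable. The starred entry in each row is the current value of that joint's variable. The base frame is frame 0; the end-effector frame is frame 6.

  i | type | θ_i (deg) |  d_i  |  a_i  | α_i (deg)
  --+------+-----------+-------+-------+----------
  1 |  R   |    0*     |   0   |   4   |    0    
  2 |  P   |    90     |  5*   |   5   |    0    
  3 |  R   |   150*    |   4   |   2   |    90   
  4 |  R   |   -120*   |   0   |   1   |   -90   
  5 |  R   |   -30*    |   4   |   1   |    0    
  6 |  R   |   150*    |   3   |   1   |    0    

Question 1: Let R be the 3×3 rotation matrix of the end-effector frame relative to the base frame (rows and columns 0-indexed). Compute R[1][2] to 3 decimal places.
-0.750

End-effector z-axis (col 2 of R) = (-0.4330,-0.7500,-0.5000)
R[1][2] = -0.7500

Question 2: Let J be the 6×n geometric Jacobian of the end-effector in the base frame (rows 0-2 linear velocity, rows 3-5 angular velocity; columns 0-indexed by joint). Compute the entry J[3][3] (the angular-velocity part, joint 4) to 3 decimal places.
axis z_3 = (-0.8660,0.5000,0.0000); lever o_n−o_3 = (-2.3726,-4.8415,-4.6830)
cross product → J_v[:, 3] = (-2.3415,-4.0556,5.3792)
J_ω[:, 3] = z_3
entry J[3][3] = -0.8660

-0.866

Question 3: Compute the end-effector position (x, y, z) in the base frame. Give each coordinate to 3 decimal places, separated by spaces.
after link 1: o_1 = (4.0000, 0.0000, 0.0000)
after link 2: o_2 = (4.0000, 5.0000, 5.0000)
after link 3: o_3 = (3.0000, 3.2679, 9.0000)
after link 4: o_4 = (3.2500, 3.7010, 8.1340)
after link 5: o_5 = (1.3014, 1.3260, 5.3840)
after link 6: o_6 = (0.6274, -1.5736, 4.3170)

0.627 -1.574 4.317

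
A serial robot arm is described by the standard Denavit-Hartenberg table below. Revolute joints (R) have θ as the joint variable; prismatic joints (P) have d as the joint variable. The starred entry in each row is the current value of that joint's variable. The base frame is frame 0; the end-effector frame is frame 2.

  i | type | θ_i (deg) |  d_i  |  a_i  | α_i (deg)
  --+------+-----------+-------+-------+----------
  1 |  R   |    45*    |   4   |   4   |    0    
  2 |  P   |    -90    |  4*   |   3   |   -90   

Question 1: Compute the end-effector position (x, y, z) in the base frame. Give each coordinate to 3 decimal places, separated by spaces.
4.950 0.707 8.000

after link 1: o_1 = (2.8284, 2.8284, 4.0000)
after link 2: o_2 = (4.9497, 0.7071, 8.0000)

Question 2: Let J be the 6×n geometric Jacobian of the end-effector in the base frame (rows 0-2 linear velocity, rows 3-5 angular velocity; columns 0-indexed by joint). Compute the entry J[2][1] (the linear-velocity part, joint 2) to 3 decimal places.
prismatic axis z_1 = (0.0000,0.0000,1.0000)
J_v[:, 1] = z_1; J_ω[:, 1] = (0,0,0)
entry J[2][1] = 1.0000

1.000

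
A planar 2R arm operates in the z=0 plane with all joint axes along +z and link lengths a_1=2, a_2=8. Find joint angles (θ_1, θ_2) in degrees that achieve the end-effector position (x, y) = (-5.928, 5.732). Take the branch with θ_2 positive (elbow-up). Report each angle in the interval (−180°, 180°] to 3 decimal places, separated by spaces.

59.994 90.005

cos θ_2 = (67.9970−2²−8²)/(2·2·8) = -0.0001; θ_2 = 90.0054° (elbow-up)
β = atan2(5.7320,-5.9280) = 135.9630°; ψ = atan2(8.0000,1.9993) = 75.9688°
θ_1 = β − ψ = 59.9942°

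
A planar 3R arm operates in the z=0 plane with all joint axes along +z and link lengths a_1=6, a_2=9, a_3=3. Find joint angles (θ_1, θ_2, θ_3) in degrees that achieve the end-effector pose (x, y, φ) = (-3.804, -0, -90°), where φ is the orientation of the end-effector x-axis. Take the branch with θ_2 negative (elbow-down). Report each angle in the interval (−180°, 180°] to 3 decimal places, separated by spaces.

-106.525 -149.999 166.523

wrist centre = target − a_3·(cos φ, sin φ) = (-3.8040, 3.0000)
cos θ_2 = (23.4704−6²−9²)/(2·6·9) = -0.8660; θ_2 = -149.9988° (elbow-down)
β = atan2(3.0000,-3.8040) = 141.7392°; ψ = atan2(-4.5002,-1.7941) = -111.7362°
θ_1 = β − ψ = 253.4754°
θ_3 = φ − θ_1 − θ_2 = 166.5234° (wrapped to (-180°,180°])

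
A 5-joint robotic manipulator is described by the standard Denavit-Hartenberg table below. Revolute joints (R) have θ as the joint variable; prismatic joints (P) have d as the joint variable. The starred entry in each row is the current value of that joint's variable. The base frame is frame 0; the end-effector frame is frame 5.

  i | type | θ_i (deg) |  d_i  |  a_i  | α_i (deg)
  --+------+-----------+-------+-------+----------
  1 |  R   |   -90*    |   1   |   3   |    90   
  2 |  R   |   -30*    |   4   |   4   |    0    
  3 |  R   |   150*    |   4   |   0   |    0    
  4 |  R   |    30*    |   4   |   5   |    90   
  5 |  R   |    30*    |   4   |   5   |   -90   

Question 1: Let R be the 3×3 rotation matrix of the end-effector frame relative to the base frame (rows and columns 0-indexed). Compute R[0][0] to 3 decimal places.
-0.500

End-effector x-axis (col 0 of R) = (-0.5000,0.7500,0.4330)
R[0][0] = -0.5000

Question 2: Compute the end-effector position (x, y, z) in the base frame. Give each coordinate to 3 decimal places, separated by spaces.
-14.500 -0.384 7.129

after link 1: o_1 = (0.0000, -3.0000, 1.0000)
after link 2: o_2 = (-4.0000, -6.4641, -1.0000)
after link 3: o_3 = (-8.0000, -6.4641, -1.0000)
after link 4: o_4 = (-12.0000, -2.1340, 1.5000)
after link 5: o_5 = (-14.5000, -0.3840, 7.1292)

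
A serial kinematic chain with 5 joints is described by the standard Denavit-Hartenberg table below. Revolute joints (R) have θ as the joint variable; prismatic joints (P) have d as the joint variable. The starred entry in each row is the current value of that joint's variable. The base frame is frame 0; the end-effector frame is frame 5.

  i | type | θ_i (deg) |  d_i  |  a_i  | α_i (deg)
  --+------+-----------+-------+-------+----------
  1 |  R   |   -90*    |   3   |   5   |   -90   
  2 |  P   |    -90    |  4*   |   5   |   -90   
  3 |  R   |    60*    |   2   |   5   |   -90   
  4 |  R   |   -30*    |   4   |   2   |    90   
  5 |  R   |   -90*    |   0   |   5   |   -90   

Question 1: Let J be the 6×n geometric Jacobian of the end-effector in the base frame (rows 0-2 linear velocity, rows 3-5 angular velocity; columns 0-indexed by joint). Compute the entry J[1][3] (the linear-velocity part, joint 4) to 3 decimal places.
axis z_3 = (-0.5000,-0.0000,-0.8660); lever o_n−o_3 = (-1.0000,-1.0000,1.7321)
cross product → J_v[:, 3] = (-0.8660,1.7321,0.5000)
J_ω[:, 3] = z_3
entry J[1][3] = 1.7321

1.732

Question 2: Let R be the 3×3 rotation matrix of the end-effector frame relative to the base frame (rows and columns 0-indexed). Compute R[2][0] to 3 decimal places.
End-effector x-axis (col 0 of R) = (0.5000,-0.0000,0.8660)
R[2][0] = 0.8660

0.866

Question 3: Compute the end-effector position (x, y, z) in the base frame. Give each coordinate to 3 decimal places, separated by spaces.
-1.330 -8.000 12.232

after link 1: o_1 = (0.0000, -5.0000, 3.0000)
after link 2: o_2 = (4.0000, -5.0000, 8.0000)
after link 3: o_3 = (-0.3301, -7.0000, 10.5000)
after link 4: o_4 = (-3.8301, -8.0000, 7.9019)
after link 5: o_5 = (-1.3301, -8.0000, 12.2321)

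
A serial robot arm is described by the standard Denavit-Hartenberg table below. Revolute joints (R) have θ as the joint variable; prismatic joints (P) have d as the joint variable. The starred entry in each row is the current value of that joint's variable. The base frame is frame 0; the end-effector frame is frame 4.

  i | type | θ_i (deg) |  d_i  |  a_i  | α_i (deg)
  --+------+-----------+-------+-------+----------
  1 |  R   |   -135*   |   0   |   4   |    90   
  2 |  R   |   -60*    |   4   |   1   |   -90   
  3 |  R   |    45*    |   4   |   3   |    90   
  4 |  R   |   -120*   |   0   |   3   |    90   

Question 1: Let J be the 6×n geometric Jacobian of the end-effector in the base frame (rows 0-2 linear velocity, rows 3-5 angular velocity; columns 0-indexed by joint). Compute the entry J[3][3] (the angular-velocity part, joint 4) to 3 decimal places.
axis z_3 = (-0.7500,0.2500,-0.6124); lever o_n−o_3 = (1.2160,2.7160,-0.3805)
cross product → J_v[:, 3] = (1.5681,-1.0300,-2.3410)
J_ω[:, 3] = z_3
entry J[3][3] = -0.7500

-0.750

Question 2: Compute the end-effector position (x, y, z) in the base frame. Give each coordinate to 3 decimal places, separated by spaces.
-6.494 -2.337 -1.084

after link 1: o_1 = (-2.8284, -2.8284, 0.0000)
after link 2: o_2 = (-6.0104, -0.3536, -0.8660)
after link 3: o_3 = (-7.7099, -5.0530, -0.7031)
after link 4: o_4 = (-6.4939, -2.3371, -1.0836)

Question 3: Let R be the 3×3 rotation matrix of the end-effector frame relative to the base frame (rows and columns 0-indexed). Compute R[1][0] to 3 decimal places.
0.905

End-effector x-axis (col 0 of R) = (0.4053,0.9053,-0.1268)
R[1][0] = 0.9053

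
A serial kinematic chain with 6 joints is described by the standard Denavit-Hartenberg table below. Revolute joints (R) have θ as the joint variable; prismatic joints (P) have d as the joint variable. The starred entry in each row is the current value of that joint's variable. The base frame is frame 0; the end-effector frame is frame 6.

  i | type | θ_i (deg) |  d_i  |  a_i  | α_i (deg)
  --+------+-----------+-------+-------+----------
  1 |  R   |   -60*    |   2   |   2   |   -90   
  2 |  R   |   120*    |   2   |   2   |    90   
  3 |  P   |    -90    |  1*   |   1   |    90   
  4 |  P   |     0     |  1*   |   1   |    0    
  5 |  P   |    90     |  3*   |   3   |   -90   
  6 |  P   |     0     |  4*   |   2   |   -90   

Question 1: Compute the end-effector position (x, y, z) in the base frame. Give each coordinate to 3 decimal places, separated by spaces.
7.562 -5.098 0.732

after link 1: o_1 = (1.0000, -1.7321, 2.0000)
after link 2: o_2 = (2.2321, 0.1340, 0.2679)
after link 3: o_3 = (1.7990, -1.1160, -0.2321)
after link 4: o_4 = (1.1830, -2.0490, 0.6340)
after link 5: o_5 = (3.2321, -5.5981, 1.7321)
after link 6: o_6 = (7.5622, -5.0981, 0.7321)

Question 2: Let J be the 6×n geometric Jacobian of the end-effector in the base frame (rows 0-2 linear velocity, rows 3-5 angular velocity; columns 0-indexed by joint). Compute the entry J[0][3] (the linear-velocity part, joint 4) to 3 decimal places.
0.250

prismatic axis z_3 = (0.2500,-0.4330,0.8660)
J_v[:, 3] = z_3; J_ω[:, 3] = (0,0,0)
entry J[0][3] = 0.2500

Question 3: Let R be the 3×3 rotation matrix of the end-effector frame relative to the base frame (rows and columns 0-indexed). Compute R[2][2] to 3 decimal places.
-0.866

End-effector z-axis (col 2 of R) = (-0.2500,0.4330,-0.8660)
R[2][2] = -0.8660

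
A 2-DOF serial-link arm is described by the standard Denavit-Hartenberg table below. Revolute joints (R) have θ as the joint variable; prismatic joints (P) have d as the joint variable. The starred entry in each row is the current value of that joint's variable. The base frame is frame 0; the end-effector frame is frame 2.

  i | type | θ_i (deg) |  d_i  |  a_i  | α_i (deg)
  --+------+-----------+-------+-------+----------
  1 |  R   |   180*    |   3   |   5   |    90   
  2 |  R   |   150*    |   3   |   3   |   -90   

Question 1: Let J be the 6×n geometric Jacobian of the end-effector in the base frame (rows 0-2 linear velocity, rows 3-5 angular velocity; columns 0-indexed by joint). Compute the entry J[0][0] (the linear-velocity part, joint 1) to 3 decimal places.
axis z_0 = ẑ; lever o_n−o_0 = (-2.4019,3.0000,4.5000)
cross product → J_v[:, 0] = (-3.0000,-2.4019,0.0000)
J_ω[:, 0] = z_0
entry J[0][0] = -3.0000

-3.000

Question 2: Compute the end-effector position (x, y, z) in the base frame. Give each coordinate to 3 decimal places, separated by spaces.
-2.402 3.000 4.500

after link 1: o_1 = (-5.0000, 0.0000, 3.0000)
after link 2: o_2 = (-2.4019, 3.0000, 4.5000)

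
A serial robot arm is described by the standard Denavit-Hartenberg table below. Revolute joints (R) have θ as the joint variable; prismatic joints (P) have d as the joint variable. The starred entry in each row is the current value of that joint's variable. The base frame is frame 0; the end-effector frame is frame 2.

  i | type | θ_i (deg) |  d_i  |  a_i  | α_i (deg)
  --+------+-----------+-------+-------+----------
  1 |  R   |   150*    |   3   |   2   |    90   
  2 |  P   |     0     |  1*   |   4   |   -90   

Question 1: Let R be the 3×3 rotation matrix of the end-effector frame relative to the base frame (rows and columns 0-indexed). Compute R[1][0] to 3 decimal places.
0.500

End-effector x-axis (col 0 of R) = (-0.8660,0.5000,0.0000)
R[1][0] = 0.5000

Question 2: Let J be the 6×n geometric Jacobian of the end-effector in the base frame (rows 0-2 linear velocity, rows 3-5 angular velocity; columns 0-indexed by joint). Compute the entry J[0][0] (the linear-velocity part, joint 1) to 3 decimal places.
axis z_0 = ẑ; lever o_n−o_0 = (-4.6962,3.8660,3.0000)
cross product → J_v[:, 0] = (-3.8660,-4.6962,0.0000)
J_ω[:, 0] = z_0
entry J[0][0] = -3.8660

-3.866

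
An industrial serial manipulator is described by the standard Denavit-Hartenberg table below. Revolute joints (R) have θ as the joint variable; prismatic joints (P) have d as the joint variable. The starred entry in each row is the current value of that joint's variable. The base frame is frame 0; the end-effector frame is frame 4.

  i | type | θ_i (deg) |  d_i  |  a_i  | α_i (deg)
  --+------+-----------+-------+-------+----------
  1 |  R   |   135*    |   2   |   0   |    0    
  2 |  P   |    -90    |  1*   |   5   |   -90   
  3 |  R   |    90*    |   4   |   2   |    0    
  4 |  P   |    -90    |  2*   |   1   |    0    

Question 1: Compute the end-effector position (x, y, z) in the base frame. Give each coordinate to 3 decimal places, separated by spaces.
after link 1: o_1 = (0.0000, 0.0000, 2.0000)
after link 2: o_2 = (3.5355, 3.5355, 3.0000)
after link 3: o_3 = (0.7071, 6.3640, 1.0000)
after link 4: o_4 = (0.0000, 8.4853, 1.0000)

0.000 8.485 1.000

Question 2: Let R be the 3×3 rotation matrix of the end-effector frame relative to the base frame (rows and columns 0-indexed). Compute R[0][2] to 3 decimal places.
-0.707

End-effector z-axis (col 2 of R) = (-0.7071,0.7071,0.0000)
R[0][2] = -0.7071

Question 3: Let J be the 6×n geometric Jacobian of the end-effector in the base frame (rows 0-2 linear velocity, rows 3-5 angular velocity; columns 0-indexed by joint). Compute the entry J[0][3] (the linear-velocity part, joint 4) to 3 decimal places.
-0.707

prismatic axis z_3 = (-0.7071,0.7071,0.0000)
J_v[:, 3] = z_3; J_ω[:, 3] = (0,0,0)
entry J[0][3] = -0.7071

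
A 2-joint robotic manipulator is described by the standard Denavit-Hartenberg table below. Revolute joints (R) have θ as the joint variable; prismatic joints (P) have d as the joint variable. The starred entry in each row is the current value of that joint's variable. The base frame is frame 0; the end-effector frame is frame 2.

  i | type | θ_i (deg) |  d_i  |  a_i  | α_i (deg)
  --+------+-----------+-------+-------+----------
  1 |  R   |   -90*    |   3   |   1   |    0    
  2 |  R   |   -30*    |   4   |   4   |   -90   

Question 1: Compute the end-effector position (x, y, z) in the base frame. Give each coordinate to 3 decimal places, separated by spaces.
-2.000 -4.464 7.000

after link 1: o_1 = (0.0000, -1.0000, 3.0000)
after link 2: o_2 = (-2.0000, -4.4641, 7.0000)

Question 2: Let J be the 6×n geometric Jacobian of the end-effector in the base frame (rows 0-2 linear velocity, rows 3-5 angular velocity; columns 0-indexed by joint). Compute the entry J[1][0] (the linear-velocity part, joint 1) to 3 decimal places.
axis z_0 = ẑ; lever o_n−o_0 = (-2.0000,-4.4641,7.0000)
cross product → J_v[:, 0] = (4.4641,-2.0000,0.0000)
J_ω[:, 0] = z_0
entry J[1][0] = -2.0000

-2.000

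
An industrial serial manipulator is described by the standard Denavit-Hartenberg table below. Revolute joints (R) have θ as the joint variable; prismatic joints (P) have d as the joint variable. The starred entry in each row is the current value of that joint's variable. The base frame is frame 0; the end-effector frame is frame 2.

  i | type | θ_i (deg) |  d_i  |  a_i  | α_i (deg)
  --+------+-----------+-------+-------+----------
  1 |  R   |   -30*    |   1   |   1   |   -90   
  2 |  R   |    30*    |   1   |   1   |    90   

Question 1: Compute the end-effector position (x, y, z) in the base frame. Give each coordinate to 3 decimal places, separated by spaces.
2.116 -0.067 0.500

after link 1: o_1 = (0.8660, -0.5000, 1.0000)
after link 2: o_2 = (2.1160, -0.0670, 0.5000)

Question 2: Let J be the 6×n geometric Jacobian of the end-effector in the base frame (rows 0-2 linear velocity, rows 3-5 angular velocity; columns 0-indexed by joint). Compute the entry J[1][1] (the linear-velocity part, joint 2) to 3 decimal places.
0.250

axis z_1 = (0.5000,0.8660,0.0000); lever o_n−o_1 = (1.2500,0.4330,-0.5000)
cross product → J_v[:, 1] = (-0.4330,0.2500,-0.8660)
J_ω[:, 1] = z_1
entry J[1][1] = 0.2500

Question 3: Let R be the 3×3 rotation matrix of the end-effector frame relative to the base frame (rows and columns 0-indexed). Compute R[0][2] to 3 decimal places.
End-effector z-axis (col 2 of R) = (0.4330,-0.2500,0.8660)
R[0][2] = 0.4330

0.433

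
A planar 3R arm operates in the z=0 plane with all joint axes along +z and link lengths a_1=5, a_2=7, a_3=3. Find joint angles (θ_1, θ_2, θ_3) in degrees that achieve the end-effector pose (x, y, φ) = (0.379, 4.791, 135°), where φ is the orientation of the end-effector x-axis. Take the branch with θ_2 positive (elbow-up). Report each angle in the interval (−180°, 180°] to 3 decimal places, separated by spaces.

wrist centre = target − a_3·(cos φ, sin φ) = (2.5003, 2.6697)
cos θ_2 = (13.3788−5²−7²)/(2·5·7) = -0.8660; θ_2 = 149.9991° (elbow-up)
β = atan2(2.6697,2.5003) = 46.8762°; ψ = atan2(3.5001,-1.0621) = 106.8807°
θ_1 = β − ψ = -60.0044°
θ_3 = φ − θ_1 − θ_2 = 45.0054° (wrapped to (-180°,180°])

-60.004 149.999 45.005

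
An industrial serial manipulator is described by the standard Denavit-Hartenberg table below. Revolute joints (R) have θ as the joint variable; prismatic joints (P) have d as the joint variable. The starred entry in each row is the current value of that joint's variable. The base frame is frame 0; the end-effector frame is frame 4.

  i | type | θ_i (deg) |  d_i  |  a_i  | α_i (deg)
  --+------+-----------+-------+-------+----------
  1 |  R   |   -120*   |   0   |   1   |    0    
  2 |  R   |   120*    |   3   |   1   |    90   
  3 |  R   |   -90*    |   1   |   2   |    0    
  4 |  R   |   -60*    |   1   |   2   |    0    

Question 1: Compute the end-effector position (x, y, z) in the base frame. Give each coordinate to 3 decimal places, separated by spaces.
after link 1: o_1 = (-0.5000, -0.8660, 0.0000)
after link 2: o_2 = (0.5000, -0.8660, 3.0000)
after link 3: o_3 = (0.5000, -1.8660, 1.0000)
after link 4: o_4 = (-1.2321, -2.8660, -0.0000)

-1.232 -2.866 -0.000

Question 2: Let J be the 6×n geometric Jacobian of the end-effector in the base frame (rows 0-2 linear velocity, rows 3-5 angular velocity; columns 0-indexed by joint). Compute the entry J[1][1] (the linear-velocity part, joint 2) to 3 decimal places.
axis z_1 = (0.0000,0.0000,1.0000); lever o_n−o_1 = (-0.7321,-2.0000,-0.0000)
cross product → J_v[:, 1] = (2.0000,-0.7321,0.0000)
J_ω[:, 1] = z_1
entry J[1][1] = -0.7321

-0.732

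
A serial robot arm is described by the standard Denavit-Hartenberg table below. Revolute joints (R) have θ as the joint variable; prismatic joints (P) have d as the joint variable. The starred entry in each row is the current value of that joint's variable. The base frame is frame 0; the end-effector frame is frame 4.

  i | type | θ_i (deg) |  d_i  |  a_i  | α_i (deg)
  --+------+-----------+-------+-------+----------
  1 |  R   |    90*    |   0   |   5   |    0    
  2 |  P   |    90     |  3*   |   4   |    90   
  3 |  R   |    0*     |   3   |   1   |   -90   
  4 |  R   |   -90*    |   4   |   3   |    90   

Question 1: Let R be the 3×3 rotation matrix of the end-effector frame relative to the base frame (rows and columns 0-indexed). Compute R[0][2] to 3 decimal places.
End-effector z-axis (col 2 of R) = (1.0000,-0.0000,0.0000)
R[0][2] = 1.0000

1.000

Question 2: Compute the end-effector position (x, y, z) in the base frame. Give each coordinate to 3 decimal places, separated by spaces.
-5.000 11.000 7.000

after link 1: o_1 = (0.0000, 5.0000, 0.0000)
after link 2: o_2 = (-4.0000, 5.0000, 3.0000)
after link 3: o_3 = (-5.0000, 8.0000, 3.0000)
after link 4: o_4 = (-5.0000, 11.0000, 7.0000)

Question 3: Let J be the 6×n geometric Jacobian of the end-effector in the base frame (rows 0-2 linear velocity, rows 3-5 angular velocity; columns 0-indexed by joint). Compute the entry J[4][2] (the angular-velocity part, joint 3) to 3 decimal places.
1.000

axis z_2 = (0.0000,1.0000,0.0000); lever o_n−o_2 = (-1.0000,6.0000,4.0000)
cross product → J_v[:, 2] = (4.0000,-0.0000,1.0000)
J_ω[:, 2] = z_2
entry J[4][2] = 1.0000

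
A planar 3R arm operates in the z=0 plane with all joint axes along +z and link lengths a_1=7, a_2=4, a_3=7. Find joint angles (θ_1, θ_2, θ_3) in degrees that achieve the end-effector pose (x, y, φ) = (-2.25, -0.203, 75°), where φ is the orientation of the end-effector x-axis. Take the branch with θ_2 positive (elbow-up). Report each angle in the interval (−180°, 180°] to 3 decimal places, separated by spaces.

wrist centre = target − a_3·(cos φ, sin φ) = (-4.0617, -6.9645)
cos θ_2 = (65.0017−7²−4²)/(2·7·4) = 0.0000; θ_2 = 89.9983° (elbow-up)
β = atan2(-6.9645,-4.0617) = -120.2510°; ψ = atan2(4.0000,7.0001) = 29.7445°
θ_1 = β − ψ = -149.9955°
θ_3 = φ − θ_1 − θ_2 = 134.9972° (wrapped to (-180°,180°])

-149.995 89.998 134.997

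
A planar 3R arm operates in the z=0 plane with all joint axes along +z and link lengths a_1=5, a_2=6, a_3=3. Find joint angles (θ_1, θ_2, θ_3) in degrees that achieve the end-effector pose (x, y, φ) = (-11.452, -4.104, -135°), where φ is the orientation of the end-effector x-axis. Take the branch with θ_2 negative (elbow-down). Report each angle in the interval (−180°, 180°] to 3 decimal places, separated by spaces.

wrist centre = target − a_3·(cos φ, sin φ) = (-9.3307, -1.9827)
cos θ_2 = (90.9926−5²−6²)/(2·5·6) = 0.4999; θ_2 = -60.0082° (elbow-down)
β = atan2(-1.9827,-9.3307) = -168.0036°; ψ = atan2(-5.1966,7.9993) = -33.0091°
θ_1 = β − ψ = -134.9946°
θ_3 = φ − θ_1 − θ_2 = 60.0027° (wrapped to (-180°,180°])

-134.995 -60.008 60.003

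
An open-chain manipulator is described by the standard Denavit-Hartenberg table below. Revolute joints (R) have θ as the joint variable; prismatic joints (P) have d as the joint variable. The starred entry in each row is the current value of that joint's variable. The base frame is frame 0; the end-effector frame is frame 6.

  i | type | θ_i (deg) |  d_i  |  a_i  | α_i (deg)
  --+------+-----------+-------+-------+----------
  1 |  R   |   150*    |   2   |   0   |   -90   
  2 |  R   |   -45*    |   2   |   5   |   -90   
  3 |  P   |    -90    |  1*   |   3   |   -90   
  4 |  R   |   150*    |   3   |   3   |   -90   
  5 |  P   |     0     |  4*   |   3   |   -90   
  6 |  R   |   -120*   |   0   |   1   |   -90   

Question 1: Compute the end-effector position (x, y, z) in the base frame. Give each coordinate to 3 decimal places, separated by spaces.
after link 1: o_1 = (0.0000, 0.0000, 2.0000)
after link 2: o_2 = (-4.0619, 0.0357, 5.5355)
after link 3: o_3 = (-6.1742, -2.2088, 4.8284)
after link 4: o_4 = (-5.7938, 0.5715, 8.0104)
after link 5: o_5 = (-4.6975, 5.2480, 6.6216)
after link 6: o_6 = (-5.3099, 5.6015, 5.9145)

-5.310 5.602 5.914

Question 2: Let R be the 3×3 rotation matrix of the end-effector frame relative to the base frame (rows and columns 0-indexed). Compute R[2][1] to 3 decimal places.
0.707

End-effector y-axis (col 1 of R) = (-0.6124,0.3536,0.7071)
R[2][1] = 0.7071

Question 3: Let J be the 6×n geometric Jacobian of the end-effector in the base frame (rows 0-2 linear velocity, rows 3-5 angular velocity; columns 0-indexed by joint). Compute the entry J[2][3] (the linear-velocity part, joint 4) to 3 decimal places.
-5.088

axis z_3 = (-0.6124,0.3536,0.7071); lever o_n−o_3 = (0.8644,7.8103,1.0860)
cross product → J_v[:, 3] = (-5.1388,1.2763,-5.0884)
J_ω[:, 3] = z_3
entry J[2][3] = -5.0884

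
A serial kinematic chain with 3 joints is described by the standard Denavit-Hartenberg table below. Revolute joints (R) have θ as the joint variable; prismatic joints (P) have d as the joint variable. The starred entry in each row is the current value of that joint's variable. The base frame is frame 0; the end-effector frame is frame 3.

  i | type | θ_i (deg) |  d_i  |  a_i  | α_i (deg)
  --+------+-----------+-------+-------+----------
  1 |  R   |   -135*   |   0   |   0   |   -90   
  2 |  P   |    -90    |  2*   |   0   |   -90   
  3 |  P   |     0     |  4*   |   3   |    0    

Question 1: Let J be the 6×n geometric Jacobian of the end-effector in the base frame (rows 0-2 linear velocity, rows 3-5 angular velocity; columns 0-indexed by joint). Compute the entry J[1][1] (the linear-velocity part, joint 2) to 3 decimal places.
-0.707

prismatic axis z_1 = (0.7071,-0.7071,0.0000)
J_v[:, 1] = z_1; J_ω[:, 1] = (0,0,0)
entry J[1][1] = -0.7071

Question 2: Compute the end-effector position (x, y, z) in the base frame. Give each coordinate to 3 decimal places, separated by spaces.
after link 1: o_1 = (0.0000, 0.0000, 0.0000)
after link 2: o_2 = (1.4142, -1.4142, 0.0000)
after link 3: o_3 = (-1.4142, -4.2426, 3.0000)

-1.414 -4.243 3.000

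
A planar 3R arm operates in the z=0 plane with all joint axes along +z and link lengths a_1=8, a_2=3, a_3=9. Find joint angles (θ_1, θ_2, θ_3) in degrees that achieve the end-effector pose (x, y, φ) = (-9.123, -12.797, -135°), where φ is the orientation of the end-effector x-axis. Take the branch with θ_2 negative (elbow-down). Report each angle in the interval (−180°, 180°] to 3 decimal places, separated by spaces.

wrist centre = target − a_3·(cos φ, sin φ) = (-2.7590, -6.4330)
cos θ_2 = (48.9963−8²−3²)/(2·8·3) = -0.5001; θ_2 = -120.0051° (elbow-down)
β = atan2(-6.4330,-2.7590) = -113.2138°; ψ = atan2(-2.5979,6.4998) = -21.7865°
θ_1 = β − ψ = -91.4273°
θ_3 = φ − θ_1 − θ_2 = 76.4324° (wrapped to (-180°,180°])

-91.427 -120.005 76.432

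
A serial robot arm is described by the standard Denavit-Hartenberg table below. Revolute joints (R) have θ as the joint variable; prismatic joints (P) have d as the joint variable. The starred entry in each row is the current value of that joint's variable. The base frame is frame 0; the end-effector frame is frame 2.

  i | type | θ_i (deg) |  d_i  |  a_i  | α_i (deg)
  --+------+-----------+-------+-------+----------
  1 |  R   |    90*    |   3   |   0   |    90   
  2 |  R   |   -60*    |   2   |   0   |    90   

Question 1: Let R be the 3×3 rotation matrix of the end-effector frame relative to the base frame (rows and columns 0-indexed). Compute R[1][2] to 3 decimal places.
-0.866

End-effector z-axis (col 2 of R) = (0.0000,-0.8660,-0.5000)
R[1][2] = -0.8660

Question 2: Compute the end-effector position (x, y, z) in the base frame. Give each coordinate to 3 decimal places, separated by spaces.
2.000 -0.000 3.000

after link 1: o_1 = (0.0000, 0.0000, 3.0000)
after link 2: o_2 = (2.0000, -0.0000, 3.0000)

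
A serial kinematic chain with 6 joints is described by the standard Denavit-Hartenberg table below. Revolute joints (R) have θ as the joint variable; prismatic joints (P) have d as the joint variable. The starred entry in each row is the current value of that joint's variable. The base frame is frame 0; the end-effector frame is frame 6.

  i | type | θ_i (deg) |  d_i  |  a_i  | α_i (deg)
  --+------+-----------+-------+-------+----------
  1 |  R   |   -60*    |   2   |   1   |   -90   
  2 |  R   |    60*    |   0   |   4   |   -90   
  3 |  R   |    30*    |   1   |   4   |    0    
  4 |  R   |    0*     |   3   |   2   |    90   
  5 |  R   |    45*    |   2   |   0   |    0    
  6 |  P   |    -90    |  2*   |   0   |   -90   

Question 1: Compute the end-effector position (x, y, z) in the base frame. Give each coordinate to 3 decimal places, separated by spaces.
after link 1: o_1 = (0.5000, -0.8660, 2.0000)
after link 2: o_2 = (1.5000, -2.5981, -1.4641)
after link 3: o_3 = (0.2010, -4.3481, -4.9641)
after link 4: o_4 = (-1.5311, -3.3481, -7.9641)
after link 5: o_5 = (0.2189, -2.9151, -8.8301)
after link 6: o_6 = (1.9689, -2.4821, -9.6962)

1.969 -2.482 -9.696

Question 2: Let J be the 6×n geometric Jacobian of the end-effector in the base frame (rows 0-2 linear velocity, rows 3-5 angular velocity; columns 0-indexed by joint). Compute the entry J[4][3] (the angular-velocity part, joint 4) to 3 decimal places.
axis z_3 = (-0.4330,0.7500,-0.5000); lever o_n−o_3 = (1.7679,1.8660,-4.7321)
cross product → J_v[:, 3] = (-2.6160,-2.9330,-2.1340)
J_ω[:, 3] = z_3
entry J[4][3] = 0.7500

0.750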